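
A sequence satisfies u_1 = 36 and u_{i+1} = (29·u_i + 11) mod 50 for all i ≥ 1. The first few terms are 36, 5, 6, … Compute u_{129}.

16

u_1 = 36,  u_2 = 5,  u_3 = 6,  u_4 = 35,  u_5 = 26,  u_6 = 15,  u_7 = 46,  u_8 = 45,  u_9 = 16,  u_{10} = 25,  u_{11} = 36.
The sequence repeats with period 10.
(129 - 1) mod 10 = 8, so u_{129} = u_9 = 16.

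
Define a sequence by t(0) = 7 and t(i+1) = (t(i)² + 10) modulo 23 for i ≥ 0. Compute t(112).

Listing terms: t(0) = 7,  t(1) = 13,  t(2) = 18,  t(3) = 12,  t(4) = 16,  t(5) = 13.
Since t(5) = t(1) = 13, the sequence is eventually periodic: after a pre-period of length 1 it cycles with period 4.
For i ≥ 1, t(i) depends only on (i - 1) mod 4. (112 - 1) mod 4 = 3, so t(112) = t(4) = 16.

16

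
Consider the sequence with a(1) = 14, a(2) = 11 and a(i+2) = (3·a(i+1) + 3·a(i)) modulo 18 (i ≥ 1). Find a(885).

9

Computing terms: a(1) = 14,  a(2) = 11,  a(3) = 3,  a(4) = 6,  a(5) = 9,  a(6) = 9,  a(7) = 0,  a(8) = 9,  a(9) = 9.
Since (a(8), a(9)) = (a(5), a(6)) = (9, 9) (two consecutive terms determine the rest), the sequence is eventually periodic: after a pre-period of length 4 it cycles with period 3.
For i ≥ 5, a(i) depends only on (i - 5) mod 3. (885 - 5) mod 3 = 1, so a(885) = a(6) = 9.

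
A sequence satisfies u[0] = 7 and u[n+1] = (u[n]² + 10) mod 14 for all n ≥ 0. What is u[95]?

5

Computing terms: u[0] = 7; u[1] = 3; u[2] = 5; u[3] = 7.
The sequence repeats with period 3.
So u[95] = u[0 + ((95-0) mod 3)] = u[2] = 5.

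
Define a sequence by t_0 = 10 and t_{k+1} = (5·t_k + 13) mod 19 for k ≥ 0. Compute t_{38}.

5

We have t_0 = 10; t_1 = 6; t_2 = 5; t_3 = 0; t_4 = 13; t_5 = 2; t_6 = 4; t_7 = 14; t_8 = 7; t_9 = 10.
The sequence repeats with period 9.
(38 - 0) mod 9 = 2, so t_{38} = t_2 = 5.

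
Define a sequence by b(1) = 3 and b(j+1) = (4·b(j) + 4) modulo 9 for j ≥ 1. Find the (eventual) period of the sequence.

Listing terms: b(1) = 3; b(2) = 7; b(3) = 5; b(4) = 6; b(5) = 1; b(6) = 8; b(7) = 0; b(8) = 4; b(9) = 2; b(10) = 3.
Since b(10) = b(1) = 3, the sequence is periodic with period 9.

9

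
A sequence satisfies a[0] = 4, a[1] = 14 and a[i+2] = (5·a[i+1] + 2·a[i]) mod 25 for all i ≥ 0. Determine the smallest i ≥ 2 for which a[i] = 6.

37

a[0] = 4; a[1] = 14; a[2] = 3; a[3] = 18; a[4] = 21; a[5] = 16; a[6] = 22; a[7] = 17; a[8] = 4; a[9] = 4; a[10] = 3; a[11] = 23; a[12] = 21; a[13] = 1; a[14] = 22; a[15] = 12; a[16] = 4; a[17] = 19; a[18] = 3; a[19] = 3; a[20] = 21; a[21] = 11; a[22] = 22; a[23] = 7; a[24] = 4; a[25] = 9; a[26] = 3; a[27] = 8; a[28] = 21; a[29] = 21; a[30] = 22; a[31] = 2; a[32] = 4; a[33] = 24; a[34] = 3; a[35] = 13; a[36] = 21; a[37] = 6; a[38] = 22; a[39] = 22; a[40] = 4; a[41] = 14.
The sequence repeats with period 40.
The value 6 first appears (with i ≥ 2) at a[37].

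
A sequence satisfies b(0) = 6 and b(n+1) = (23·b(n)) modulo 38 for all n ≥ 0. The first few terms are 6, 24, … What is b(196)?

We have b(0) = 6; b(1) = 24; b(2) = 20; b(3) = 4; b(4) = 16; b(5) = 26; b(6) = 28; b(7) = 36; b(8) = 30; b(9) = 6.
The sequence repeats with period 9.
So b(196) = b(0 + ((196-0) mod 9)) = b(7) = 36.

36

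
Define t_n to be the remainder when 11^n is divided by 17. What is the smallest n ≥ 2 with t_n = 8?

t_1 = 11; t_2 = 2; t_3 = 5; t_4 = 4; t_5 = 10; t_6 = 8; t_7 = 3; t_8 = 16; t_9 = 6; t_{10} = 15; t_{11} = 12; t_{12} = 13; t_{13} = 7; t_{14} = 9; t_{15} = 14; t_{16} = 1; t_{17} = 11.
The sequence repeats with period 16.
The value 8 first appears (with n ≥ 2) at t_6.

6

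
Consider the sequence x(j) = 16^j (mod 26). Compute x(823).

Computing terms: x(0) = 1, x(1) = 16, x(2) = 22, x(3) = 14, x(4) = 16.
Since x(4) = x(1) = 16, the sequence is eventually periodic: after a pre-period of length 1 it cycles with period 3.
For j ≥ 1, x(j) depends only on (j - 1) mod 3. (823 - 1) mod 3 = 0, so x(823) = x(1) = 16.

16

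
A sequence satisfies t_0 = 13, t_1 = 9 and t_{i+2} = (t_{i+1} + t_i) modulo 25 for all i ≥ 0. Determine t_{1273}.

t_0 = 13, t_1 = 9, t_2 = 22, t_3 = 6, t_4 = 3, t_5 = 9, t_6 = 12, t_7 = 21, t_8 = 8, t_9 = 4, t_{10} = 12, t_{11} = 16, t_{12} = 3, t_{13} = 19, t_{14} = 22, t_{15} = 16, t_{16} = 13, t_{17} = 4, t_{18} = 17, t_{19} = 21, t_{20} = 13, t_{21} = 9.
The sequence repeats with period 20.
(1273 - 0) mod 20 = 13, so t_{1273} = t_{13} = 19.

19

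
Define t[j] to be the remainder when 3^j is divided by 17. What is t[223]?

We have t[1] = 3; t[2] = 9; t[3] = 10; t[4] = 13; t[5] = 5; t[6] = 15; t[7] = 11; t[8] = 16; t[9] = 14; t[10] = 8; t[11] = 7; t[12] = 4; t[13] = 12; t[14] = 2; t[15] = 6; t[16] = 1; t[17] = 3.
Since t[17] = t[1] = 3, the sequence is periodic with period 16.
(223 - 1) mod 16 = 14, so t[223] = t[15] = 6.

6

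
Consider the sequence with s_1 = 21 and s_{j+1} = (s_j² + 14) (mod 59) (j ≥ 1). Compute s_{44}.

19

s_1 = 21; s_2 = 42; s_3 = 8; s_4 = 19; s_5 = 21.
Since s_5 = s_1 = 21, the sequence is periodic with period 4.
(44 - 1) mod 4 = 3, so s_{44} = s_4 = 19.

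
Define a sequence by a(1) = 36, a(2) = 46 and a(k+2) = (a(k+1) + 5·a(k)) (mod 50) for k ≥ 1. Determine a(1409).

6

We have a(1) = 36; a(2) = 46; a(3) = 26; a(4) = 6; a(5) = 36; a(6) = 16; a(7) = 46; a(8) = 26.
Since (a(7), a(8)) = (a(2), a(3)) = (46, 26) (two consecutive terms determine the rest), the sequence is eventually periodic: after a pre-period of length 1 it cycles with period 5.
For k ≥ 2, a(k) depends only on (k - 2) mod 5. (1409 - 2) mod 5 = 2, so a(1409) = a(4) = 6.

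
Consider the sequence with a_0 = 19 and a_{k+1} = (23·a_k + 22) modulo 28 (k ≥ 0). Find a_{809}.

23

Listing terms: a_0 = 19,  a_1 = 11,  a_2 = 23,  a_3 = 19.
The sequence repeats with period 3.
(809 - 0) mod 3 = 2, so a_{809} = a_2 = 23.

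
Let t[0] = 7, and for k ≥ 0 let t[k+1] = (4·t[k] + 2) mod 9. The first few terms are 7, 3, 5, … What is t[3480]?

1

t[0] = 7, t[1] = 3, t[2] = 5, t[3] = 4, t[4] = 0, t[5] = 2, t[6] = 1, t[7] = 6, t[8] = 8, t[9] = 7.
The sequence repeats with period 9.
So t[3480] = t[0 + ((3480-0) mod 9)] = t[6] = 1.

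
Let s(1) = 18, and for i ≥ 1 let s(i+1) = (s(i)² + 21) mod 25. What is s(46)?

12

Computing terms: s(1) = 18,  s(2) = 20,  s(3) = 21,  s(4) = 12,  s(5) = 15,  s(6) = 21.
Since s(6) = s(3) = 21, the sequence is eventually periodic: after a pre-period of length 2 it cycles with period 3.
For i ≥ 3, s(i) depends only on (i - 3) mod 3. (46 - 3) mod 3 = 1, so s(46) = s(4) = 12.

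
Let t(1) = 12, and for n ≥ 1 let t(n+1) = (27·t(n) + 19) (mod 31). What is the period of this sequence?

10

Listing terms: t(1) = 12; t(2) = 2; t(3) = 11; t(4) = 6; t(5) = 26; t(6) = 8; t(7) = 18; t(8) = 9; t(9) = 14; t(10) = 25; t(11) = 12.
The sequence repeats with period 10.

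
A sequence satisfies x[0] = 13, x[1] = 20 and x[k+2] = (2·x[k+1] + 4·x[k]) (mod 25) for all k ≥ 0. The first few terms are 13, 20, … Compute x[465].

Listing terms: x[0] = 13,  x[1] = 20,  x[2] = 17,  x[3] = 14,  x[4] = 21,  x[5] = 23,  x[6] = 5,  x[7] = 2,  x[8] = 24,  x[9] = 6,  x[10] = 8,  x[11] = 15,  x[12] = 12,  x[13] = 9,  x[14] = 16,  x[15] = 18,  x[16] = 0,  x[17] = 22,  x[18] = 19,  x[19] = 1,  x[20] = 3,  x[21] = 10,  x[22] = 7,  x[23] = 4,  x[24] = 11,  x[25] = 13,  x[26] = 20.
The sequence repeats with period 25.
(465 - 0) mod 25 = 15, so x[465] = x[15] = 18.

18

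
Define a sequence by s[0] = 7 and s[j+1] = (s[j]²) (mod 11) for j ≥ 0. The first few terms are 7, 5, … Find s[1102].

s[0] = 7; s[1] = 5; s[2] = 3; s[3] = 9; s[4] = 4; s[5] = 5.
Since s[5] = s[1] = 5, the sequence is eventually periodic: after a pre-period of length 1 it cycles with period 4.
For j ≥ 1, s[j] depends only on (j - 1) mod 4. (1102 - 1) mod 4 = 1, so s[1102] = s[2] = 3.

3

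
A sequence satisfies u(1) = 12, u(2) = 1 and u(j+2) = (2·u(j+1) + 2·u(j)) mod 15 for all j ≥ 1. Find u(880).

Listing terms: u(1) = 12; u(2) = 1; u(3) = 11; u(4) = 9; u(5) = 10; u(6) = 8; u(7) = 6; u(8) = 13; u(9) = 8; u(10) = 12; u(11) = 10; u(12) = 14; u(13) = 3; u(14) = 4; u(15) = 14; u(16) = 6; u(17) = 10; u(18) = 2; u(19) = 9; u(20) = 7; u(21) = 2; u(22) = 3; u(23) = 10; u(24) = 11; u(25) = 12; u(26) = 1.
Since (u(25), u(26)) = (u(1), u(2)) = (12, 1) (two consecutive terms determine the rest), the sequence is periodic with period 24.
So u(880) = u(1 + ((880-1) mod 24)) = u(16) = 6.

6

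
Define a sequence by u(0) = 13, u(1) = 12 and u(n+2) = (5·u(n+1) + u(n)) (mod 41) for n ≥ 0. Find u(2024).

Computing terms: u(0) = 13; u(1) = 12; u(2) = 32; u(3) = 8; u(4) = 31; u(5) = 40; u(6) = 26; u(7) = 6; u(8) = 15; u(9) = 40; u(10) = 10; u(11) = 8; u(12) = 9; u(13) = 12; u(14) = 28; u(15) = 29; u(16) = 9; u(17) = 33; u(18) = 10; u(19) = 1; u(20) = 15; u(21) = 35; u(22) = 26; u(23) = 1; u(24) = 31; u(25) = 33; u(26) = 32; u(27) = 29; u(28) = 13; u(29) = 12.
Since (u(28), u(29)) = (u(0), u(1)) = (13, 12) (two consecutive terms determine the rest), the sequence is periodic with period 28.
So u(2024) = u(0 + ((2024-0) mod 28)) = u(8) = 15.

15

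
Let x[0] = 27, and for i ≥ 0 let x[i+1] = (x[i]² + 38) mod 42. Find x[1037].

5

We have x[0] = 27, x[1] = 11, x[2] = 33, x[3] = 35, x[4] = 3, x[5] = 5, x[6] = 21, x[7] = 17, x[8] = 33.
Since x[8] = x[2] = 33, the sequence is eventually periodic: after a pre-period of length 2 it cycles with period 6.
For i ≥ 2, x[i] depends only on (i - 2) mod 6. (1037 - 2) mod 6 = 3, so x[1037] = x[5] = 5.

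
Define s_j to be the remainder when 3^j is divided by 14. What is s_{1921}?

3

We have s_1 = 3, s_2 = 9, s_3 = 13, s_4 = 11, s_5 = 5, s_6 = 1, s_7 = 3.
Since s_7 = s_1 = 3, the sequence is periodic with period 6.
(1921 - 1) mod 6 = 0, so s_{1921} = s_1 = 3.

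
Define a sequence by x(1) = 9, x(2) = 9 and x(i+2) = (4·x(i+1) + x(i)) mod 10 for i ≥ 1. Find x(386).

x(1) = 9, x(2) = 9, x(3) = 5, x(4) = 9, x(5) = 1, x(6) = 3, x(7) = 3, x(8) = 5, x(9) = 3, x(10) = 7, x(11) = 1, x(12) = 1, x(13) = 5, x(14) = 1, x(15) = 9, x(16) = 7, x(17) = 7, x(18) = 5, x(19) = 7, x(20) = 3, x(21) = 9, x(22) = 9.
Since (x(21), x(22)) = (x(1), x(2)) = (9, 9) (two consecutive terms determine the rest), the sequence is periodic with period 20.
(386 - 1) mod 20 = 5, so x(386) = x(6) = 3.

3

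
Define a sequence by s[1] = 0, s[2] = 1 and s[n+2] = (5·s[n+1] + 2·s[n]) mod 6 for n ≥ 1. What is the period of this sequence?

Computing terms: s[1] = 0,  s[2] = 1,  s[3] = 5,  s[4] = 3,  s[5] = 1,  s[6] = 5.
Since (s[5], s[6]) = (s[2], s[3]) = (1, 5) (two consecutive terms determine the rest), the sequence is eventually periodic: after a pre-period of length 1 it cycles with period 3.

3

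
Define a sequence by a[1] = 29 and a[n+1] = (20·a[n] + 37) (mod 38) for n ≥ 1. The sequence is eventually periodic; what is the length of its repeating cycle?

19

Computing terms: a[1] = 29,  a[2] = 9,  a[3] = 27,  a[4] = 7,  a[5] = 25,  a[6] = 5,  a[7] = 23,  a[8] = 3,  a[9] = 21,  a[10] = 1,  a[11] = 19,  a[12] = 37,  a[13] = 17,  a[14] = 35,  a[15] = 15,  a[16] = 33,  a[17] = 13,  a[18] = 31,  a[19] = 11,  a[20] = 29.
Since a[20] = a[1] = 29, the sequence is periodic with period 19.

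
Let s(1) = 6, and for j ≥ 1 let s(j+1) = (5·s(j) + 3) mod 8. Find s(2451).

Computing terms: s(1) = 6; s(2) = 1; s(3) = 0; s(4) = 3; s(5) = 2; s(6) = 5; s(7) = 4; s(8) = 7; s(9) = 6.
Since s(9) = s(1) = 6, the sequence is periodic with period 8.
So s(2451) = s(1 + ((2451-1) mod 8)) = s(3) = 0.

0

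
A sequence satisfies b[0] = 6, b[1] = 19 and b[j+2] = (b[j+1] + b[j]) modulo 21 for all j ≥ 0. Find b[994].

4

Computing terms: b[0] = 6,  b[1] = 19,  b[2] = 4,  b[3] = 2,  b[4] = 6,  b[5] = 8,  b[6] = 14,  b[7] = 1,  b[8] = 15,  b[9] = 16,  b[10] = 10,  b[11] = 5,  b[12] = 15,  b[13] = 20,  b[14] = 14,  b[15] = 13,  b[16] = 6,  b[17] = 19.
Since (b[16], b[17]) = (b[0], b[1]) = (6, 19) (two consecutive terms determine the rest), the sequence is periodic with period 16.
So b[994] = b[0 + ((994-0) mod 16)] = b[2] = 4.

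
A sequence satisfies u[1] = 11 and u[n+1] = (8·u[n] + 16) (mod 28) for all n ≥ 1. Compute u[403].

24

Listing terms: u[1] = 11,  u[2] = 20,  u[3] = 8,  u[4] = 24,  u[5] = 12,  u[6] = 0,  u[7] = 16,  u[8] = 4,  u[9] = 20.
Since u[9] = u[2] = 20, the sequence is eventually periodic: after a pre-period of length 1 it cycles with period 7.
For n ≥ 2, u[n] depends only on (n - 2) mod 7. (403 - 2) mod 7 = 2, so u[403] = u[4] = 24.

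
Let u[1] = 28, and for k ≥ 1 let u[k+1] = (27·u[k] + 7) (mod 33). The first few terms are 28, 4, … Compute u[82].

4

Computing terms: u[1] = 28; u[2] = 4; u[3] = 16; u[4] = 10; u[5] = 13; u[6] = 28.
The sequence repeats with period 5.
(82 - 1) mod 5 = 1, so u[82] = u[2] = 4.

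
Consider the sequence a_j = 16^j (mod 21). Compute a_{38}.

We have a_0 = 1,  a_1 = 16,  a_2 = 4,  a_3 = 1.
Since a_3 = a_0 = 1, the sequence is periodic with period 3.
(38 - 0) mod 3 = 2, so a_{38} = a_2 = 4.

4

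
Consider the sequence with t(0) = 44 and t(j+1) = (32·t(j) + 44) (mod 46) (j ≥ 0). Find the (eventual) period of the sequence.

t(0) = 44, t(1) = 26, t(2) = 2, t(3) = 16, t(4) = 4, t(5) = 34, t(6) = 28, t(7) = 20, t(8) = 40, t(9) = 36, t(10) = 0, t(11) = 44.
Since t(11) = t(0) = 44, the sequence is periodic with period 11.

11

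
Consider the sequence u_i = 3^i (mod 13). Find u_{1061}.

Computing terms: u_0 = 1,  u_1 = 3,  u_2 = 9,  u_3 = 1.
The sequence repeats with period 3.
(1061 - 0) mod 3 = 2, so u_{1061} = u_2 = 9.

9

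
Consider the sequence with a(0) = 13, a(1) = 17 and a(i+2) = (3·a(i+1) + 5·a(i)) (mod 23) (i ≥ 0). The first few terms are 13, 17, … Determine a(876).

12

Computing terms: a(0) = 13; a(1) = 17; a(2) = 1; a(3) = 19; a(4) = 16; a(5) = 5; a(6) = 3; a(7) = 11; a(8) = 2; a(9) = 15; a(10) = 9; a(11) = 10; a(12) = 6; a(13) = 22; a(14) = 4; a(15) = 7; a(16) = 18; a(17) = 20; a(18) = 12; a(19) = 21; a(20) = 8; a(21) = 14; a(22) = 13; a(23) = 17.
The sequence repeats with period 22.
(876 - 0) mod 22 = 18, so a(876) = a(18) = 12.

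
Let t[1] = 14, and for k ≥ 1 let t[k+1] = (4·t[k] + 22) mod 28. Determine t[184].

14

Computing terms: t[1] = 14; t[2] = 22; t[3] = 26; t[4] = 14.
Since t[4] = t[1] = 14, the sequence is periodic with period 3.
(184 - 1) mod 3 = 0, so t[184] = t[1] = 14.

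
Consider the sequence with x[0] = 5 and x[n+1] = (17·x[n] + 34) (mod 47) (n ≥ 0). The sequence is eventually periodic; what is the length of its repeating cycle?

23

Computing terms: x[0] = 5,  x[1] = 25,  x[2] = 36,  x[3] = 35,  x[4] = 18,  x[5] = 11,  x[6] = 33,  x[7] = 31,  x[8] = 44,  x[9] = 30,  x[10] = 27,  x[11] = 23,  x[12] = 2,  x[13] = 21,  x[14] = 15,  x[15] = 7,  x[16] = 12,  x[17] = 3,  x[18] = 38,  x[19] = 22,  x[20] = 32,  x[21] = 14,  x[22] = 37,  x[23] = 5.
Since x[23] = x[0] = 5, the sequence is periodic with period 23.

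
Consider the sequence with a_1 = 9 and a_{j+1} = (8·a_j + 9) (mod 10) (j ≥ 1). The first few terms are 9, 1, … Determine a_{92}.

Computing terms: a_1 = 9,  a_2 = 1,  a_3 = 7,  a_4 = 5,  a_5 = 9.
Since a_5 = a_1 = 9, the sequence is periodic with period 4.
(92 - 1) mod 4 = 3, so a_{92} = a_4 = 5.

5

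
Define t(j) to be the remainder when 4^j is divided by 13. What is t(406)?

9

Computing terms: t(1) = 4; t(2) = 3; t(3) = 12; t(4) = 9; t(5) = 10; t(6) = 1; t(7) = 4.
Since t(7) = t(1) = 4, the sequence is periodic with period 6.
So t(406) = t(1 + ((406-1) mod 6)) = t(4) = 9.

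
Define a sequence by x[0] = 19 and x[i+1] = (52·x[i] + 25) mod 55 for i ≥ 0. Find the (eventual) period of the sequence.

Listing terms: x[0] = 19, x[1] = 23, x[2] = 11, x[3] = 47, x[4] = 49, x[5] = 43, x[6] = 6, x[7] = 7, x[8] = 4, x[9] = 13, x[10] = 41, x[11] = 12, x[12] = 44, x[13] = 3, x[14] = 16, x[15] = 32, x[16] = 39, x[17] = 18, x[18] = 26, x[19] = 2, x[20] = 19.
The sequence repeats with period 20.

20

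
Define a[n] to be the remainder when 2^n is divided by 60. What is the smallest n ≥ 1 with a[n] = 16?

4

a[0] = 1, a[1] = 2, a[2] = 4, a[3] = 8, a[4] = 16, a[5] = 32, a[6] = 4.
Since a[6] = a[2] = 4, the sequence is eventually periodic: after a pre-period of length 2 it cycles with period 4.
The value 16 first appears (with n ≥ 1) at a[4].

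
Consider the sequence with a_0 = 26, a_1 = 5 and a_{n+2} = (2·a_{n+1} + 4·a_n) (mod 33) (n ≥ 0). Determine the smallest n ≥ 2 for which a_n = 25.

5

a_0 = 26; a_1 = 5; a_2 = 15; a_3 = 17; a_4 = 28; a_5 = 25; a_6 = 30; a_7 = 28; a_8 = 11; a_9 = 2; a_{10} = 15; a_{11} = 5; a_{12} = 4; a_{13} = 28; a_{14} = 6; a_{15} = 25; a_{16} = 8; a_{17} = 17; a_{18} = 0; a_{19} = 2; a_{20} = 4; a_{21} = 16; a_{22} = 15; a_{23} = 28; a_{24} = 17; a_{25} = 14; a_{26} = 30; a_{27} = 17; a_{28} = 22; a_{29} = 13; a_{30} = 15; a_{31} = 16; a_{32} = 26; a_{33} = 17; a_{34} = 6; a_{35} = 14; a_{36} = 19; a_{37} = 28; a_{38} = 0; a_{39} = 13; a_{40} = 26; a_{41} = 5.
Since (a_{40}, a_{41}) = (a_0, a_1) = (26, 5) (two consecutive terms determine the rest), the sequence is periodic with period 40.
The value 25 first appears (with n ≥ 2) at a_5.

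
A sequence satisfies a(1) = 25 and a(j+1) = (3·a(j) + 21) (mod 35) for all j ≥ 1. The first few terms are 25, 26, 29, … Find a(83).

a(1) = 25,  a(2) = 26,  a(3) = 29,  a(4) = 3,  a(5) = 30,  a(6) = 6,  a(7) = 4,  a(8) = 33,  a(9) = 15,  a(10) = 31,  a(11) = 9,  a(12) = 13,  a(13) = 25.
The sequence repeats with period 12.
(83 - 1) mod 12 = 10, so a(83) = a(11) = 9.

9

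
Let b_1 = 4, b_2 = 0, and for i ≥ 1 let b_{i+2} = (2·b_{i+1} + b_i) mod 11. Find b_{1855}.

6

We have b_1 = 4; b_2 = 0; b_3 = 4; b_4 = 8; b_5 = 9; b_6 = 4; b_7 = 6; b_8 = 5; b_9 = 5; b_{10} = 4; b_{11} = 2; b_{12} = 8; b_{13} = 7; b_{14} = 0; b_{15} = 7; b_{16} = 3; b_{17} = 2; b_{18} = 7; b_{19} = 5; b_{20} = 6; b_{21} = 6; b_{22} = 7; b_{23} = 9; b_{24} = 3; b_{25} = 4; b_{26} = 0.
Since (b_{25}, b_{26}) = (b_1, b_2) = (4, 0) (two consecutive terms determine the rest), the sequence is periodic with period 24.
(1855 - 1) mod 24 = 6, so b_{1855} = b_7 = 6.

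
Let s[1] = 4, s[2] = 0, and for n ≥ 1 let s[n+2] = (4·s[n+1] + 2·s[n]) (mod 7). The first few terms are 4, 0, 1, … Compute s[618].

Computing terms: s[1] = 4,  s[2] = 0,  s[3] = 1,  s[4] = 4,  s[5] = 4,  s[6] = 3,  s[7] = 6,  s[8] = 2,  s[9] = 6,  s[10] = 0,  s[11] = 5,  s[12] = 6,  s[13] = 6,  s[14] = 1,  s[15] = 2,  s[16] = 3,  s[17] = 2,  s[18] = 0,  s[19] = 4,  s[20] = 2,  s[21] = 2,  s[22] = 5,  s[23] = 3,  s[24] = 1,  s[25] = 3,  s[26] = 0,  s[27] = 6,  s[28] = 3,  s[29] = 3,  s[30] = 4,  s[31] = 1,  s[32] = 5,  s[33] = 1,  s[34] = 0,  s[35] = 2,  s[36] = 1,  s[37] = 1,  s[38] = 6,  s[39] = 5,  s[40] = 4,  s[41] = 5,  s[42] = 0,  s[43] = 3,  s[44] = 5,  s[45] = 5,  s[46] = 2,  s[47] = 4,  s[48] = 6,  s[49] = 4,  s[50] = 0.
Since (s[49], s[50]) = (s[1], s[2]) = (4, 0) (two consecutive terms determine the rest), the sequence is periodic with period 48.
(618 - 1) mod 48 = 41, so s[618] = s[42] = 0.

0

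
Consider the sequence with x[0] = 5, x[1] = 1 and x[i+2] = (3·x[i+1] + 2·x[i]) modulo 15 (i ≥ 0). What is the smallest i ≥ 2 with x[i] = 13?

Listing terms: x[0] = 5, x[1] = 1, x[2] = 13, x[3] = 11, x[4] = 14, x[5] = 4, x[6] = 10, x[7] = 8, x[8] = 14, x[9] = 13, x[10] = 7, x[11] = 2, x[12] = 5, x[13] = 4, x[14] = 7, x[15] = 14, x[16] = 11, x[17] = 1, x[18] = 10, x[19] = 2, x[20] = 11, x[21] = 7, x[22] = 13, x[23] = 8, x[24] = 5, x[25] = 1.
Since (x[24], x[25]) = (x[0], x[1]) = (5, 1) (two consecutive terms determine the rest), the sequence is periodic with period 24.
The value 13 first appears (with i ≥ 2) at x[2].

2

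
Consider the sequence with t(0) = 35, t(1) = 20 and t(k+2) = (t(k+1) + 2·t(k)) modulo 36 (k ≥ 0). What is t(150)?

t(0) = 35, t(1) = 20, t(2) = 18, t(3) = 22, t(4) = 22, t(5) = 30, t(6) = 2, t(7) = 26, t(8) = 30, t(9) = 10, t(10) = 34, t(11) = 18, t(12) = 14, t(13) = 14, t(14) = 6, t(15) = 34, t(16) = 10, t(17) = 6, t(18) = 26, t(19) = 2, t(20) = 18, t(21) = 22.
Since (t(20), t(21)) = (t(2), t(3)) = (18, 22) (two consecutive terms determine the rest), the sequence is eventually periodic: after a pre-period of length 2 it cycles with period 18.
For k ≥ 2, t(k) depends only on (k - 2) mod 18. (150 - 2) mod 18 = 4, so t(150) = t(6) = 2.

2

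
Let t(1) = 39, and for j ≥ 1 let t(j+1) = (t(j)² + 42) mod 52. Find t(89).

We have t(1) = 39; t(2) = 3; t(3) = 51; t(4) = 43; t(5) = 19; t(6) = 39.
The sequence repeats with period 5.
(89 - 1) mod 5 = 3, so t(89) = t(4) = 43.

43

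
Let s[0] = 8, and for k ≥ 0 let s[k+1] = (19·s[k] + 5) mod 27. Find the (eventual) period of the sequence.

We have s[0] = 8; s[1] = 22; s[2] = 18; s[3] = 23; s[4] = 10; s[5] = 6; s[6] = 11; s[7] = 25; s[8] = 21; s[9] = 26; s[10] = 13; s[11] = 9; s[12] = 14; s[13] = 1; s[14] = 24; s[15] = 2; s[16] = 16; s[17] = 12; s[18] = 17; s[19] = 4; s[20] = 0; s[21] = 5; s[22] = 19; s[23] = 15; s[24] = 20; s[25] = 7; s[26] = 3; s[27] = 8.
Since s[27] = s[0] = 8, the sequence is periodic with period 27.

27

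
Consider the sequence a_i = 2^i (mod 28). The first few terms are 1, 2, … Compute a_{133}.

16

a_0 = 1, a_1 = 2, a_2 = 4, a_3 = 8, a_4 = 16, a_5 = 4.
Since a_5 = a_2 = 4, the sequence is eventually periodic: after a pre-period of length 2 it cycles with period 3.
For i ≥ 2, a_i depends only on (i - 2) mod 3. (133 - 2) mod 3 = 2, so a_{133} = a_4 = 16.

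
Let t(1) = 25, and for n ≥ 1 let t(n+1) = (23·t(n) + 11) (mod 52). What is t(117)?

We have t(1) = 25,  t(2) = 14,  t(3) = 21,  t(4) = 26,  t(5) = 37,  t(6) = 30,  t(7) = 25.
The sequence repeats with period 6.
(117 - 1) mod 6 = 2, so t(117) = t(3) = 21.

21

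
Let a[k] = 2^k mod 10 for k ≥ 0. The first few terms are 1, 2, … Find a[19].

Computing terms: a[0] = 1,  a[1] = 2,  a[2] = 4,  a[3] = 8,  a[4] = 6,  a[5] = 2.
Since a[5] = a[1] = 2, the sequence is eventually periodic: after a pre-period of length 1 it cycles with period 4.
For k ≥ 1, a[k] depends only on (k - 1) mod 4. (19 - 1) mod 4 = 2, so a[19] = a[3] = 8.

8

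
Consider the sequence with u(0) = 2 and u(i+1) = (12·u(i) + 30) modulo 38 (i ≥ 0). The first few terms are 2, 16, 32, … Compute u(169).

16

Listing terms: u(0) = 2,  u(1) = 16,  u(2) = 32,  u(3) = 34,  u(4) = 20,  u(5) = 4,  u(6) = 2.
The sequence repeats with period 6.
So u(169) = u(0 + ((169-0) mod 6)) = u(1) = 16.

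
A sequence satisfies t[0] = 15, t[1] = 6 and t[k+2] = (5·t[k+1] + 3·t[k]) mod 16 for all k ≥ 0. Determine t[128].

3

We have t[0] = 15, t[1] = 6, t[2] = 11, t[3] = 9, t[4] = 14, t[5] = 1, t[6] = 15, t[7] = 14, t[8] = 3, t[9] = 9, t[10] = 6, t[11] = 9, t[12] = 15, t[13] = 6.
Since (t[12], t[13]) = (t[0], t[1]) = (15, 6) (two consecutive terms determine the rest), the sequence is periodic with period 12.
(128 - 0) mod 12 = 8, so t[128] = t[8] = 3.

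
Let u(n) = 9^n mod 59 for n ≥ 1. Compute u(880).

41

We have u(1) = 9,  u(2) = 22,  u(3) = 21,  u(4) = 12,  u(5) = 49,  u(6) = 28,  u(7) = 16,  u(8) = 26,  u(9) = 57,  u(10) = 41,  u(11) = 15,  u(12) = 17,  u(13) = 35,  u(14) = 20,  u(15) = 3,  u(16) = 27,  u(17) = 7,  u(18) = 4,  u(19) = 36,  u(20) = 29,  u(21) = 25,  u(22) = 48,  u(23) = 19,  u(24) = 53,  u(25) = 5,  u(26) = 45,  u(27) = 51,  u(28) = 46,  u(29) = 1,  u(30) = 9.
Since u(30) = u(1) = 9, the sequence is periodic with period 29.
So u(880) = u(1 + ((880-1) mod 29)) = u(10) = 41.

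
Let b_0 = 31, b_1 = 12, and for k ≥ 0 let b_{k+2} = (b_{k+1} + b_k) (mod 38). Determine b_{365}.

1

Computing terms: b_0 = 31; b_1 = 12; b_2 = 5; b_3 = 17; b_4 = 22; b_5 = 1; b_6 = 23; b_7 = 24; b_8 = 9; b_9 = 33; b_{10} = 4; b_{11} = 37; b_{12} = 3; b_{13} = 2; b_{14} = 5; b_{15} = 7; b_{16} = 12; b_{17} = 19; b_{18} = 31; b_{19} = 12.
Since (b_{18}, b_{19}) = (b_0, b_1) = (31, 12) (two consecutive terms determine the rest), the sequence is periodic with period 18.
(365 - 0) mod 18 = 5, so b_{365} = b_5 = 1.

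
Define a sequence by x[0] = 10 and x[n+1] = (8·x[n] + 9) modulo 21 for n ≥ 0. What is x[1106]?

10

We have x[0] = 10, x[1] = 5, x[2] = 7, x[3] = 2, x[4] = 4, x[5] = 20, x[6] = 1, x[7] = 17, x[8] = 19, x[9] = 14, x[10] = 16, x[11] = 11, x[12] = 13, x[13] = 8, x[14] = 10.
The sequence repeats with period 14.
So x[1106] = x[0 + ((1106-0) mod 14)] = x[0] = 10.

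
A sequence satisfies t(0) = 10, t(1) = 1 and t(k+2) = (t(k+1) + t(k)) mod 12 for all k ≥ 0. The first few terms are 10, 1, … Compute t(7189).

t(0) = 10, t(1) = 1, t(2) = 11, t(3) = 0, t(4) = 11, t(5) = 11, t(6) = 10, t(7) = 9, t(8) = 7, t(9) = 4, t(10) = 11, t(11) = 3, t(12) = 2, t(13) = 5, t(14) = 7, t(15) = 0, t(16) = 7, t(17) = 7, t(18) = 2, t(19) = 9, t(20) = 11, t(21) = 8, t(22) = 7, t(23) = 3, t(24) = 10, t(25) = 1.
The sequence repeats with period 24.
So t(7189) = t(0 + ((7189-0) mod 24)) = t(13) = 5.

5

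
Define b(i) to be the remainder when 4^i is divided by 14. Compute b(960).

8

We have b(1) = 4; b(2) = 2; b(3) = 8; b(4) = 4.
Since b(4) = b(1) = 4, the sequence is periodic with period 3.
(960 - 1) mod 3 = 2, so b(960) = b(3) = 8.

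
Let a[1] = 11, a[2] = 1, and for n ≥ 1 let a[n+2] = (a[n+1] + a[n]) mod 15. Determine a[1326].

a[1] = 11; a[2] = 1; a[3] = 12; a[4] = 13; a[5] = 10; a[6] = 8; a[7] = 3; a[8] = 11; a[9] = 14; a[10] = 10; a[11] = 9; a[12] = 4; a[13] = 13; a[14] = 2; a[15] = 0; a[16] = 2; a[17] = 2; a[18] = 4; a[19] = 6; a[20] = 10; a[21] = 1; a[22] = 11; a[23] = 12; a[24] = 8; a[25] = 5; a[26] = 13; a[27] = 3; a[28] = 1; a[29] = 4; a[30] = 5; a[31] = 9; a[32] = 14; a[33] = 8; a[34] = 7; a[35] = 0; a[36] = 7; a[37] = 7; a[38] = 14; a[39] = 6; a[40] = 5; a[41] = 11; a[42] = 1.
The sequence repeats with period 40.
So a[1326] = a[1 + ((1326-1) mod 40)] = a[6] = 8.

8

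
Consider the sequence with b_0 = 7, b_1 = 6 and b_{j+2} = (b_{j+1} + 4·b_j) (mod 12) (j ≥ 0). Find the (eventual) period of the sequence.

We have b_0 = 7; b_1 = 6; b_2 = 10; b_3 = 10; b_4 = 2; b_5 = 6; b_6 = 2; b_7 = 2; b_8 = 10; b_9 = 6; b_{10} = 10.
Since (b_9, b_{10}) = (b_1, b_2) = (6, 10) (two consecutive terms determine the rest), the sequence is eventually periodic: after a pre-period of length 1 it cycles with period 8.

8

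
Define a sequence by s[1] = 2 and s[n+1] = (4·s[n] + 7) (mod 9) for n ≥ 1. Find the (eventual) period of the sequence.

We have s[1] = 2; s[2] = 6; s[3] = 4; s[4] = 5; s[5] = 0; s[6] = 7; s[7] = 8; s[8] = 3; s[9] = 1; s[10] = 2.
Since s[10] = s[1] = 2, the sequence is periodic with period 9.

9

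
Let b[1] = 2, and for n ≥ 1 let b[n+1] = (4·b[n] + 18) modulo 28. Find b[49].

2

Computing terms: b[1] = 2,  b[2] = 26,  b[3] = 10,  b[4] = 2.
Since b[4] = b[1] = 2, the sequence is periodic with period 3.
So b[49] = b[1 + ((49-1) mod 3)] = b[1] = 2.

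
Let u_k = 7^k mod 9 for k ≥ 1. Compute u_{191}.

4

Listing terms: u_1 = 7,  u_2 = 4,  u_3 = 1,  u_4 = 7.
The sequence repeats with period 3.
So u_{191} = u_{1 + ((191-1) mod 3)} = u_2 = 4.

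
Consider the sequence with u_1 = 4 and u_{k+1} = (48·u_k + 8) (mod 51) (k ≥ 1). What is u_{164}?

Computing terms: u_1 = 4, u_2 = 47, u_3 = 20, u_4 = 50, u_5 = 11, u_6 = 26, u_7 = 32, u_8 = 14, u_9 = 17, u_{10} = 8, u_{11} = 35, u_{12} = 5, u_{13} = 44, u_{14} = 29, u_{15} = 23, u_{16} = 41, u_{17} = 38, u_{18} = 47.
Since u_{18} = u_2 = 47, the sequence is eventually periodic: after a pre-period of length 1 it cycles with period 16.
For k ≥ 2, u_k depends only on (k - 2) mod 16. (164 - 2) mod 16 = 2, so u_{164} = u_4 = 50.

50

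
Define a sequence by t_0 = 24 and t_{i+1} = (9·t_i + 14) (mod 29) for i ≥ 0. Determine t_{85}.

27

Listing terms: t_0 = 24; t_1 = 27; t_2 = 25; t_3 = 7; t_4 = 19; t_5 = 11; t_6 = 26; t_7 = 16; t_8 = 13; t_9 = 15; t_{10} = 4; t_{11} = 21; t_{12} = 0; t_{13} = 14; t_{14} = 24.
Since t_{14} = t_0 = 24, the sequence is periodic with period 14.
So t_{85} = t_{0 + ((85-0) mod 14)} = t_1 = 27.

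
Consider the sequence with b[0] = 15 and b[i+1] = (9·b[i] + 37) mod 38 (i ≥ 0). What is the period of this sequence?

We have b[0] = 15; b[1] = 20; b[2] = 27; b[3] = 14; b[4] = 11; b[5] = 22; b[6] = 7; b[7] = 24; b[8] = 25; b[9] = 34; b[10] = 1; b[11] = 8; b[12] = 33; b[13] = 30; b[14] = 3; b[15] = 26; b[16] = 5; b[17] = 6; b[18] = 15.
Since b[18] = b[0] = 15, the sequence is periodic with period 18.

18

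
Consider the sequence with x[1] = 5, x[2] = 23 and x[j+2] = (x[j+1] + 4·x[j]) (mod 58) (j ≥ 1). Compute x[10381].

57

We have x[1] = 5,  x[2] = 23,  x[3] = 43,  x[4] = 19,  x[5] = 17,  x[6] = 35,  x[7] = 45,  x[8] = 11,  x[9] = 17,  x[10] = 3,  x[11] = 13,  x[12] = 25,  x[13] = 19,  x[14] = 3,  x[15] = 21,  x[16] = 33,  x[17] = 1,  x[18] = 17,  x[19] = 21,  x[20] = 31,  x[21] = 57,  x[22] = 7,  x[23] = 3,  x[24] = 31,  x[25] = 43,  x[26] = 51,  x[27] = 49,  x[28] = 21,  x[29] = 43,  x[30] = 11,  x[31] = 9,  x[32] = 53,  x[33] = 31,  x[34] = 11,  x[35] = 19,  x[36] = 5,  x[37] = 23.
The sequence repeats with period 35.
(10381 - 1) mod 35 = 20, so x[10381] = x[21] = 57.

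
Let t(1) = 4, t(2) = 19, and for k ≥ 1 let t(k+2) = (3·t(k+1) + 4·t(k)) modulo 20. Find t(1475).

Listing terms: t(1) = 4,  t(2) = 19,  t(3) = 13,  t(4) = 15,  t(5) = 17,  t(6) = 11,  t(7) = 1,  t(8) = 7,  t(9) = 5,  t(10) = 3,  t(11) = 9,  t(12) = 19,  t(13) = 13.
Since (t(12), t(13)) = (t(2), t(3)) = (19, 13) (two consecutive terms determine the rest), the sequence is eventually periodic: after a pre-period of length 1 it cycles with period 10.
For k ≥ 2, t(k) depends only on (k - 2) mod 10. (1475 - 2) mod 10 = 3, so t(1475) = t(5) = 17.

17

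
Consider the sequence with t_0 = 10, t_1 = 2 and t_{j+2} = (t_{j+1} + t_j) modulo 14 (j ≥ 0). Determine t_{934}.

t_0 = 10, t_1 = 2, t_2 = 12, t_3 = 0, t_4 = 12, t_5 = 12, t_6 = 10, t_7 = 8, t_8 = 4, t_9 = 12, t_{10} = 2, t_{11} = 0, t_{12} = 2, t_{13} = 2, t_{14} = 4, t_{15} = 6, t_{16} = 10, t_{17} = 2.
The sequence repeats with period 16.
So t_{934} = t_{0 + ((934-0) mod 16)} = t_6 = 10.

10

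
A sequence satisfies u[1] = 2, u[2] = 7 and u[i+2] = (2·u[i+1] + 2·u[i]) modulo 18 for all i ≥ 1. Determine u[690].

Listing terms: u[1] = 2, u[2] = 7, u[3] = 0, u[4] = 14, u[5] = 10, u[6] = 12, u[7] = 8, u[8] = 4, u[9] = 6, u[10] = 2, u[11] = 16, u[12] = 0, u[13] = 14.
Since (u[12], u[13]) = (u[3], u[4]) = (0, 14) (two consecutive terms determine the rest), the sequence is eventually periodic: after a pre-period of length 2 it cycles with period 9.
For i ≥ 3, u[i] depends only on (i - 3) mod 9. (690 - 3) mod 9 = 3, so u[690] = u[6] = 12.

12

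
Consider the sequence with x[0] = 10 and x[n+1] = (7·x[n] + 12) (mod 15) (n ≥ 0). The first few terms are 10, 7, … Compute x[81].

We have x[0] = 10,  x[1] = 7,  x[2] = 1,  x[3] = 4,  x[4] = 10.
The sequence repeats with period 4.
(81 - 0) mod 4 = 1, so x[81] = x[1] = 7.

7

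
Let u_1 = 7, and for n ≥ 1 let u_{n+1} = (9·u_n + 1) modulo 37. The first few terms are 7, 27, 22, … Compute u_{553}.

14

We have u_1 = 7, u_2 = 27, u_3 = 22, u_4 = 14, u_5 = 16, u_6 = 34, u_7 = 11, u_8 = 26, u_9 = 13, u_{10} = 7.
Since u_{10} = u_1 = 7, the sequence is periodic with period 9.
So u_{553} = u_{1 + ((553-1) mod 9)} = u_4 = 14.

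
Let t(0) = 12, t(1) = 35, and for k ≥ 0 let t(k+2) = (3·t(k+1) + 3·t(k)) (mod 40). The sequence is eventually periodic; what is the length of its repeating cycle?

We have t(0) = 12,  t(1) = 35,  t(2) = 21,  t(3) = 8,  t(4) = 7,  t(5) = 5,  t(6) = 36,  t(7) = 3,  t(8) = 37,  t(9) = 0,  t(10) = 31,  t(11) = 13,  t(12) = 12,  t(13) = 35.
Since (t(12), t(13)) = (t(0), t(1)) = (12, 35) (two consecutive terms determine the rest), the sequence is periodic with period 12.

12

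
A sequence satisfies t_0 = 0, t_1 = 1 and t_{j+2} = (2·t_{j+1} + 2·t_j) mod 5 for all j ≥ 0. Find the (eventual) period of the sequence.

Listing terms: t_0 = 0, t_1 = 1, t_2 = 2, t_3 = 1, t_4 = 1, t_5 = 4, t_6 = 0, t_7 = 3, t_8 = 1, t_9 = 3, t_{10} = 3, t_{11} = 2, t_{12} = 0, t_{13} = 4, t_{14} = 3, t_{15} = 4, t_{16} = 4, t_{17} = 1, t_{18} = 0, t_{19} = 2, t_{20} = 4, t_{21} = 2, t_{22} = 2, t_{23} = 3, t_{24} = 0, t_{25} = 1.
Since (t_{24}, t_{25}) = (t_0, t_1) = (0, 1) (two consecutive terms determine the rest), the sequence is periodic with period 24.

24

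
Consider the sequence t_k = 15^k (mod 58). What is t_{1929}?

37

We have t_0 = 1,  t_1 = 15,  t_2 = 51,  t_3 = 11,  t_4 = 49,  t_5 = 39,  t_6 = 5,  t_7 = 17,  t_8 = 23,  t_9 = 55,  t_{10} = 13,  t_{11} = 21,  t_{12} = 25,  t_{13} = 27,  t_{14} = 57,  t_{15} = 43,  t_{16} = 7,  t_{17} = 47,  t_{18} = 9,  t_{19} = 19,  t_{20} = 53,  t_{21} = 41,  t_{22} = 35,  t_{23} = 3,  t_{24} = 45,  t_{25} = 37,  t_{26} = 33,  t_{27} = 31,  t_{28} = 1.
The sequence repeats with period 28.
So t_{1929} = t_{0 + ((1929-0) mod 28)} = t_{25} = 37.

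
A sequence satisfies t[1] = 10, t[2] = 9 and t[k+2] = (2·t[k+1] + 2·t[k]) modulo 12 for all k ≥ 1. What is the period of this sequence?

We have t[1] = 10, t[2] = 9, t[3] = 2, t[4] = 10, t[5] = 0, t[6] = 8, t[7] = 4, t[8] = 0, t[9] = 8.
Since (t[8], t[9]) = (t[5], t[6]) = (0, 8) (two consecutive terms determine the rest), the sequence is eventually periodic: after a pre-period of length 4 it cycles with period 3.

3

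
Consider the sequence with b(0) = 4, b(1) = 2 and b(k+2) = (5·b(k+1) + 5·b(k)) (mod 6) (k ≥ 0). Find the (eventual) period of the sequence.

Listing terms: b(0) = 4,  b(1) = 2,  b(2) = 0,  b(3) = 4,  b(4) = 2.
Since (b(3), b(4)) = (b(0), b(1)) = (4, 2) (two consecutive terms determine the rest), the sequence is periodic with period 3.

3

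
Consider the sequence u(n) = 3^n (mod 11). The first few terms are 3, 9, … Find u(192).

We have u(1) = 3; u(2) = 9; u(3) = 5; u(4) = 4; u(5) = 1; u(6) = 3.
The sequence repeats with period 5.
So u(192) = u(1 + ((192-1) mod 5)) = u(2) = 9.

9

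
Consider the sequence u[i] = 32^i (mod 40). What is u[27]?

8

u[0] = 1,  u[1] = 32,  u[2] = 24,  u[3] = 8,  u[4] = 16,  u[5] = 32.
Since u[5] = u[1] = 32, the sequence is eventually periodic: after a pre-period of length 1 it cycles with period 4.
For i ≥ 1, u[i] depends only on (i - 1) mod 4. (27 - 1) mod 4 = 2, so u[27] = u[3] = 8.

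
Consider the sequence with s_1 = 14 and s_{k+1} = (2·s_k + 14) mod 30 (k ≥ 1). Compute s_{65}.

Listing terms: s_1 = 14,  s_2 = 12,  s_3 = 8,  s_4 = 0,  s_5 = 14.
Since s_5 = s_1 = 14, the sequence is periodic with period 4.
So s_{65} = s_{1 + ((65-1) mod 4)} = s_1 = 14.

14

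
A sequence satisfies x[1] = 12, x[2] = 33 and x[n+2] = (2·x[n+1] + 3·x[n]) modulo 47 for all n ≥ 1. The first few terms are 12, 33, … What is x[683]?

We have x[1] = 12, x[2] = 33, x[3] = 8, x[4] = 21, x[5] = 19, x[6] = 7, x[7] = 24, x[8] = 22, x[9] = 22, x[10] = 16, x[11] = 4, x[12] = 9, x[13] = 30, x[14] = 40, x[15] = 29, x[16] = 37, x[17] = 20, x[18] = 10, x[19] = 33, x[20] = 2, x[21] = 9, x[22] = 24, x[23] = 28, x[24] = 34, x[25] = 11, x[26] = 30, x[27] = 46, x[28] = 41, x[29] = 32, x[30] = 46, x[31] = 0, x[32] = 44, x[33] = 41, x[34] = 26, x[35] = 34, x[36] = 5, x[37] = 18, x[38] = 4, x[39] = 15, x[40] = 42, x[41] = 35, x[42] = 8, x[43] = 27, x[44] = 31, x[45] = 2, x[46] = 3, x[47] = 12, x[48] = 33.
The sequence repeats with period 46.
So x[683] = x[1 + ((683-1) mod 46)] = x[39] = 15.

15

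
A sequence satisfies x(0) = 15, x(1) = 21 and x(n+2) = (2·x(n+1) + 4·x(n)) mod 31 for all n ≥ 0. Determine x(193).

Listing terms: x(0) = 15; x(1) = 21; x(2) = 9; x(3) = 9; x(4) = 23; x(5) = 20; x(6) = 8; x(7) = 3; x(8) = 7; x(9) = 26; x(10) = 18; x(11) = 16; x(12) = 11; x(13) = 24; x(14) = 30; x(15) = 1; x(16) = 29; x(17) = 0; x(18) = 23; x(19) = 15; x(20) = 29; x(21) = 25; x(22) = 11; x(23) = 29; x(24) = 9; x(25) = 10; x(26) = 25; x(27) = 28; x(28) = 1; x(29) = 21; x(30) = 15; x(31) = 21.
The sequence repeats with period 30.
So x(193) = x(0 + ((193-0) mod 30)) = x(13) = 24.

24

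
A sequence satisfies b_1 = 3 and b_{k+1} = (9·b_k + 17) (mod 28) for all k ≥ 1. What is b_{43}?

Computing terms: b_1 = 3,  b_2 = 16,  b_3 = 21,  b_4 = 10,  b_5 = 23,  b_6 = 0,  b_7 = 17,  b_8 = 2,  b_9 = 7,  b_{10} = 24,  b_{11} = 9,  b_{12} = 14,  b_{13} = 3.
The sequence repeats with period 12.
(43 - 1) mod 12 = 6, so b_{43} = b_7 = 17.

17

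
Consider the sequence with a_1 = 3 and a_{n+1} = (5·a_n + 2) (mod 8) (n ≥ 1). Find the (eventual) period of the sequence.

4

Computing terms: a_1 = 3, a_2 = 1, a_3 = 7, a_4 = 5, a_5 = 3.
Since a_5 = a_1 = 3, the sequence is periodic with period 4.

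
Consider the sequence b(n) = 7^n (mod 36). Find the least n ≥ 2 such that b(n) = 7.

7

Computing terms: b(1) = 7, b(2) = 13, b(3) = 19, b(4) = 25, b(5) = 31, b(6) = 1, b(7) = 7.
The sequence repeats with period 6.
The value 7 next appears (with n ≥ 2) at b(7).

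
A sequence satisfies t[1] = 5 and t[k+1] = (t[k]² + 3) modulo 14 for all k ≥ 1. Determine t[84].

Computing terms: t[1] = 5,  t[2] = 0,  t[3] = 3,  t[4] = 12,  t[5] = 7,  t[6] = 10,  t[7] = 5.
The sequence repeats with period 6.
(84 - 1) mod 6 = 5, so t[84] = t[6] = 10.

10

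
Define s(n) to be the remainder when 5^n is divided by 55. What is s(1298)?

15

Listing terms: s(0) = 1,  s(1) = 5,  s(2) = 25,  s(3) = 15,  s(4) = 20,  s(5) = 45,  s(6) = 5.
Since s(6) = s(1) = 5, the sequence is eventually periodic: after a pre-period of length 1 it cycles with period 5.
For n ≥ 1, s(n) depends only on (n - 1) mod 5. (1298 - 1) mod 5 = 2, so s(1298) = s(3) = 15.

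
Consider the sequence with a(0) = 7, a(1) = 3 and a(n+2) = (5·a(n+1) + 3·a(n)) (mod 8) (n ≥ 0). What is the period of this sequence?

6

a(0) = 7, a(1) = 3, a(2) = 4, a(3) = 5, a(4) = 5, a(5) = 0, a(6) = 7, a(7) = 3.
The sequence repeats with period 6.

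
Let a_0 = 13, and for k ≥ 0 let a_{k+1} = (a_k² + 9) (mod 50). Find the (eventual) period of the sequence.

10

We have a_0 = 13,  a_1 = 28,  a_2 = 43,  a_3 = 8,  a_4 = 23,  a_5 = 38,  a_6 = 3,  a_7 = 18,  a_8 = 33,  a_9 = 48,  a_{10} = 13.
The sequence repeats with period 10.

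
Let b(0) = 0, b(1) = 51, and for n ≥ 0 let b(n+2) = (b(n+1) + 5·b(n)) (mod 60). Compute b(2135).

Listing terms: b(0) = 0, b(1) = 51, b(2) = 51, b(3) = 6, b(4) = 21, b(5) = 51, b(6) = 36, b(7) = 51, b(8) = 51.
Since (b(7), b(8)) = (b(1), b(2)) = (51, 51) (two consecutive terms determine the rest), the sequence is eventually periodic: after a pre-period of length 1 it cycles with period 6.
For n ≥ 1, b(n) depends only on (n - 1) mod 6. (2135 - 1) mod 6 = 4, so b(2135) = b(5) = 51.

51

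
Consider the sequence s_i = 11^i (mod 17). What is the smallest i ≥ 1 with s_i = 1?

16

s_0 = 1,  s_1 = 11,  s_2 = 2,  s_3 = 5,  s_4 = 4,  s_5 = 10,  s_6 = 8,  s_7 = 3,  s_8 = 16,  s_9 = 6,  s_{10} = 15,  s_{11} = 12,  s_{12} = 13,  s_{13} = 7,  s_{14} = 9,  s_{15} = 14,  s_{16} = 1.
The sequence repeats with period 16.
The value 1 next appears (with i ≥ 1) at s_{16}.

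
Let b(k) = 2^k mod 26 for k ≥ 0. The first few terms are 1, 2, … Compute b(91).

24

Computing terms: b(0) = 1; b(1) = 2; b(2) = 4; b(3) = 8; b(4) = 16; b(5) = 6; b(6) = 12; b(7) = 24; b(8) = 22; b(9) = 18; b(10) = 10; b(11) = 20; b(12) = 14; b(13) = 2.
Since b(13) = b(1) = 2, the sequence is eventually periodic: after a pre-period of length 1 it cycles with period 12.
For k ≥ 1, b(k) depends only on (k - 1) mod 12. (91 - 1) mod 12 = 6, so b(91) = b(7) = 24.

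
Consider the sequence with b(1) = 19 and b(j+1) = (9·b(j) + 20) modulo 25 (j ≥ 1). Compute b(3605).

b(1) = 19; b(2) = 16; b(3) = 14; b(4) = 21; b(5) = 9; b(6) = 1; b(7) = 4; b(8) = 6; b(9) = 24; b(10) = 11; b(11) = 19.
The sequence repeats with period 10.
(3605 - 1) mod 10 = 4, so b(3605) = b(5) = 9.

9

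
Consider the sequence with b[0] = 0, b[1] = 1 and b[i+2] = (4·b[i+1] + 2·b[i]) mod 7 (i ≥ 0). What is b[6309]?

Computing terms: b[0] = 0; b[1] = 1; b[2] = 4; b[3] = 4; b[4] = 3; b[5] = 6; b[6] = 2; b[7] = 6; b[8] = 0; b[9] = 5; b[10] = 6; b[11] = 6; b[12] = 1; b[13] = 2; b[14] = 3; b[15] = 2; b[16] = 0; b[17] = 4; b[18] = 2; b[19] = 2; b[20] = 5; b[21] = 3; b[22] = 1; b[23] = 3; b[24] = 0; b[25] = 6; b[26] = 3; b[27] = 3; b[28] = 4; b[29] = 1; b[30] = 5; b[31] = 1; b[32] = 0; b[33] = 2; b[34] = 1; b[35] = 1; b[36] = 6; b[37] = 5; b[38] = 4; b[39] = 5; b[40] = 0; b[41] = 3; b[42] = 5; b[43] = 5; b[44] = 2; b[45] = 4; b[46] = 6; b[47] = 4; b[48] = 0; b[49] = 1.
Since (b[48], b[49]) = (b[0], b[1]) = (0, 1) (two consecutive terms determine the rest), the sequence is periodic with period 48.
So b[6309] = b[0 + ((6309-0) mod 48)] = b[21] = 3.

3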